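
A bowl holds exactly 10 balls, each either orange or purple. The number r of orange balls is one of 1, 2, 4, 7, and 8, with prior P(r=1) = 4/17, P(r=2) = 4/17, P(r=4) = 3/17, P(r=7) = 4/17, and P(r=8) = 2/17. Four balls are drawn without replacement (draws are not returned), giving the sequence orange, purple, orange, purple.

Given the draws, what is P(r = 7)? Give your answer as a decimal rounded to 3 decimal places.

0.365

Compute the likelihood of the observed sequence for each case: P(data | r = 1) = (1/10)(9/9)(0/8) = 0; P(data | r = 2) = (2/10)(8/9)(1/8)(7/7) = 1/45; P(data | r = 4) = (4/10)(6/9)(3/8)(5/7) = 1/14; P(data | r = 7) = (7/10)(3/9)(6/8)(2/7) = 1/20; P(data | r = 8) = (8/10)(2/9)(7/8)(1/7) = 1/45.
Multiplying each by its prior: 4/17 · 0 = 0, 4/17 · 1/45 = 4/765, 3/17 · 1/14 = 3/238, 4/17 · 1/20 = 1/85, 2/17 · 1/45 = 2/765; with total 23/714.
So P(r = 7 | data) = (1/85) / (23/714) = 42/115.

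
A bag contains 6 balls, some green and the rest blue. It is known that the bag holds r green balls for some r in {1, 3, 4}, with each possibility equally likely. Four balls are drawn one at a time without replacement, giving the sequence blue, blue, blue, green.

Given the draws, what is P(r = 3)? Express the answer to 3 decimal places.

0.231

Compute the likelihood of the observed sequence for each case: P(data | r = 1) = (5/6)(4/5)(3/4)(1/3) = 1/6; P(data | r = 3) = (3/6)(2/5)(1/4)(3/3) = 1/20; P(data | r = 4) = (2/6)(1/5)(0/4) = 0.
Weighting by the prior gives 1/3 · 1/6 = 1/18, 1/3 · 1/20 = 1/60, 1/3 · 0 = 0; with total 13/180.
So P(r = 3 | data) = (1/60) / (13/180) = 3/13.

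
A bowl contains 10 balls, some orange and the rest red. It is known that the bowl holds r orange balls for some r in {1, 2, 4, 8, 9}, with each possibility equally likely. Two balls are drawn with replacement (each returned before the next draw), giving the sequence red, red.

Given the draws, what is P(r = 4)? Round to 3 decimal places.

For each hypothesis, P(data | H) works out to: P(data | r = 1) = (9/10)(9/10) = 81/100; P(data | r = 2) = (8/10)(8/10) = 16/25; P(data | r = 4) = (6/10)(6/10) = 9/25; P(data | r = 8) = (2/10)(2/10) = 1/25; P(data | r = 9) = (1/10)(1/10) = 1/100.
Multiplying each by its prior: 1/5 · 81/100 = 81/500, 1/5 · 16/25 = 16/125, 1/5 · 9/25 = 9/125, 1/5 · 1/25 = 1/125, 1/5 · 1/100 = 1/500; with total 93/250.
By Bayes' rule, P(r = 4 | data) = (9/125) / (93/250) = 6/31.

0.194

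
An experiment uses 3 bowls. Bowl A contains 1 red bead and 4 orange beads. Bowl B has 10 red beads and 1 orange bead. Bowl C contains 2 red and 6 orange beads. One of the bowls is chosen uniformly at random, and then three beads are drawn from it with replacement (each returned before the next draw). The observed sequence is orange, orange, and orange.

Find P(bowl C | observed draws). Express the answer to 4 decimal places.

For each hypothesis, P(data | H) works out to: P(data | bowl A) = (4/5)(4/5)(4/5) = 0.512; P(data | bowl B) = (1/11)(1/11)(1/11) = 0.00075131; P(data | bowl C) = (6/8)(6/8)(6/8) = 0.42188.
The prior-weighted likelihoods are 1/3 · 0.512 = 0.17067, 1/3 · 0.00075131 = 0.00025044, 1/3 · 0.42188 = 0.14062; these sum to 0.31154.
So P(bowl C | data) = (0.14062) / (0.31154) = 0.45138.

0.4514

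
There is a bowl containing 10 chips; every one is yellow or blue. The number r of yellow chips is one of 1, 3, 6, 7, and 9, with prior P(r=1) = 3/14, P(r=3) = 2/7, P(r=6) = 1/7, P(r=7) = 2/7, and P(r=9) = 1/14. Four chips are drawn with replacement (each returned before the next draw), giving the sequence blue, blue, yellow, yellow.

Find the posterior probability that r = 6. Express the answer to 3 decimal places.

Under each hypothesis, the probability of the observed sequence is: P(data | r = 1) = (9/10)(9/10)(1/10)(1/10) = 0.0081; P(data | r = 3) = (7/10)(7/10)(3/10)(3/10) = 0.0441; P(data | r = 6) = (4/10)(4/10)(6/10)(6/10) = 0.0576; P(data | r = 7) = (3/10)(3/10)(7/10)(7/10) = 0.0441; P(data | r = 9) = (1/10)(1/10)(9/10)(9/10) = 0.0081.
Weighting by the prior gives 3/14 · 0.0081 = 0.0017357, 2/7 · 0.0441 = 0.0126, 1/7 · 0.0576 = 0.0082286, 2/7 · 0.0441 = 0.0126, 1/14 · 0.0081 = 0.00057857; these sum to 0.035743.
Therefore the posterior P(r = 6 | data) = (0.0082286) / (0.035743) = 0.23022.

0.230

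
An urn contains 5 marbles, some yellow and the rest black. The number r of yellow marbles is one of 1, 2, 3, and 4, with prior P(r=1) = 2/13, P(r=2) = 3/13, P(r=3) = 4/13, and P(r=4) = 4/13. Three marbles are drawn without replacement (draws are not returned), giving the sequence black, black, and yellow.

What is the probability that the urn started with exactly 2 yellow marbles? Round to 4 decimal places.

0.4286

Under each hypothesis, the probability of the observed sequence is: P(data | r = 1) = (4/5)(3/4)(1/3) = 1/5; P(data | r = 2) = (3/5)(2/4)(2/3) = 1/5; P(data | r = 3) = (2/5)(1/4)(3/3) = 1/10; P(data | r = 4) = (1/5)(0/4) = 0.
The prior-weighted likelihoods are 2/13 · 1/5 = 2/65, 3/13 · 1/5 = 3/65, 4/13 · 1/10 = 2/65, 4/13 · 0 = 0; with total 7/65.
Therefore the posterior P(r = 2 | data) = (3/65) / (7/65) = 3/7.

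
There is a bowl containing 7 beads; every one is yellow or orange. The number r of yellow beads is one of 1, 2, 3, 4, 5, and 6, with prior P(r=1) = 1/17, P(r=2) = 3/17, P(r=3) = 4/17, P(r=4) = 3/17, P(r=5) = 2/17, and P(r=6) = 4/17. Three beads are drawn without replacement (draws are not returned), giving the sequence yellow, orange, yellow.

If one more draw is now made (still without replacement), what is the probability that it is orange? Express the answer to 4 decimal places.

0.4055

The likelihood of the observed sequence under each hypothesis: P(data | r = 1) = (1/7)(6/6)(0/5) = 0; P(data | r = 2) = (2/7)(5/6)(1/5) = 1/21; P(data | r = 3) = (3/7)(4/6)(2/5) = 4/35; P(data | r = 4) = (4/7)(3/6)(3/5) = 6/35; P(data | r = 5) = (5/7)(2/6)(4/5) = 4/21; P(data | r = 6) = (6/7)(1/6)(5/5) = 1/7.
The prior-weighted likelihoods are 1/17 · 0 = 0, 3/17 · 1/21 = 1/119, 4/17 · 4/35 = 16/595, 3/17 · 6/35 = 18/595, 2/17 · 4/21 = 8/357, 4/17 · 1/7 = 4/119; these sum to 31/255.
Dividing through by the total gives posterior P(r = 1 | data) = 0, P(r = 2 | data) = 15/217, P(r = 3 | data) = 48/217, P(r = 4 | data) = 54/217, P(r = 5 | data) = 40/217, P(r = 6 | data) = 60/217.
The predictive probability is P(orange next | data) = (1)(15/217) + (3/4)(48/217) + (1/2)(54/217) + (1/4)(40/217) + (0)(60/217) = 88/217.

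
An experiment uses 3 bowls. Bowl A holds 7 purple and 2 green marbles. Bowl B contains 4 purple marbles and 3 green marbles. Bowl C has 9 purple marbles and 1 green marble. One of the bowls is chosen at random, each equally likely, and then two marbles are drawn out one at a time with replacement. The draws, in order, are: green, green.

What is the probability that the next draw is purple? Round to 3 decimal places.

0.627

For each hypothesis, P(data | H) works out to: P(data | bowl A) = (2/9)(2/9) = 0.049383; P(data | bowl B) = (3/7)(3/7) = 0.18367; P(data | bowl C) = (1/10)(1/10) = 0.01.
The prior-weighted likelihoods are 1/3 · 0.049383 = 0.016461, 1/3 · 0.18367 = 0.061224, 1/3 · 0.01 = 0.0033333; with total 0.081019.
Normalising, the posterior is P(bowl A | data) = 0.20317, P(bowl B | data) = 0.75568, P(bowl C | data) = 0.041143.
The predictive probability is P(purple next | data) = (7/9)(0.20317) + (4/7)(0.75568) + (9/10)(0.041143) = 0.62687.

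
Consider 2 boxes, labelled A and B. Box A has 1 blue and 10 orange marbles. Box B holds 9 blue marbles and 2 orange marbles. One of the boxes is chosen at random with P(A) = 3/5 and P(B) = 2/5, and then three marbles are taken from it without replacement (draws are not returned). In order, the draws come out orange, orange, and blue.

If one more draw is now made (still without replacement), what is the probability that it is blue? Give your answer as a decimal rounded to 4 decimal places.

For each hypothesis, P(data | H) works out to: P(data | box A) = (10/11)(9/10)(1/9) = 1/11; P(data | box B) = (2/11)(1/10)(9/9) = 1/55.
Multiplying each by its prior: 3/5 · 1/11 = 3/55, 2/5 · 1/55 = 2/275; summing to 17/275.
Dividing through by the total gives posterior P(box A | data) = 15/17, P(box B | data) = 2/17.
The predictive probability is P(blue next | data) = (0)(15/17) + (1)(2/17) = 2/17.

0.1176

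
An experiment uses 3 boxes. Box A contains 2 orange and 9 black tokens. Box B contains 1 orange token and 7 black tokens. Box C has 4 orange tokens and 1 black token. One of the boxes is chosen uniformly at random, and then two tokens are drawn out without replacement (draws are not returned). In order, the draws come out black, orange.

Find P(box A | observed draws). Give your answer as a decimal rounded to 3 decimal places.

0.335

The likelihood of the observed sequence under each hypothesis: P(data | box A) = (9/11)(2/10) = 9/55; P(data | box B) = (7/8)(1/7) = 1/8; P(data | box C) = (1/5)(4/4) = 1/5.
The prior-weighted likelihoods are 1/3 · 9/55 = 3/55, 1/3 · 1/8 = 1/24, 1/3 · 1/5 = 1/15; these sum to 43/264.
Therefore the posterior P(box A | data) = (3/55) / (43/264) = 72/215.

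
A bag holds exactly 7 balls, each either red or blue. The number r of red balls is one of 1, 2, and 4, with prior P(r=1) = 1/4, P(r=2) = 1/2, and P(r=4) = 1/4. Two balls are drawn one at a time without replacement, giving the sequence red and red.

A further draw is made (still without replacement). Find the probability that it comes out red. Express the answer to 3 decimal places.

Under each hypothesis, the probability of the observed sequence is: P(data | r = 1) = (1/7)(0/6) = 0; P(data | r = 2) = (2/7)(1/6) = 1/21; P(data | r = 4) = (4/7)(3/6) = 2/7.
Weighting by the prior gives 1/4 · 0 = 0, 1/2 · 1/21 = 1/42, 1/4 · 2/7 = 1/14; summing to 2/21.
Dividing through by the total gives posterior P(r = 1 | data) = 0, P(r = 2 | data) = 1/4, P(r = 4 | data) = 3/4.
The predictive probability is P(red next | data) = (0)(1/4) + (2/5)(3/4) = 3/10.

0.300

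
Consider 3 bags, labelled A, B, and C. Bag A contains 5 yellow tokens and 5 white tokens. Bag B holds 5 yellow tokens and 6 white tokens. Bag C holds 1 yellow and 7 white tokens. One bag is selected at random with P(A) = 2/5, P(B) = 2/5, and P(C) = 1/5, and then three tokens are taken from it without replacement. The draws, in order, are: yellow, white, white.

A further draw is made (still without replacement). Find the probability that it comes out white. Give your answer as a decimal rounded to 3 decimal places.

Compute the likelihood of the observed sequence for each case: P(data | bag A) = (5/10)(5/9)(4/8) = 0.13889; P(data | bag B) = (5/11)(6/10)(5/9) = 0.15152; P(data | bag C) = (1/8)(7/7)(6/6) = 0.125.
The prior-weighted likelihoods are 2/5 · 0.13889 = 0.055556, 2/5 · 0.15152 = 0.060606, 1/5 · 0.125 = 0.025; these sum to 0.14116.
Normalising, the posterior is P(bag A | data) = 0.39356, P(bag B | data) = 0.42934, P(bag C | data) = 0.1771.
So P(white next | data) = Σ P(white next | H) P(H | data) = (3/7)(0.39356) + (1/2)(0.42934) + (1)(0.1771) = 0.56044.

0.560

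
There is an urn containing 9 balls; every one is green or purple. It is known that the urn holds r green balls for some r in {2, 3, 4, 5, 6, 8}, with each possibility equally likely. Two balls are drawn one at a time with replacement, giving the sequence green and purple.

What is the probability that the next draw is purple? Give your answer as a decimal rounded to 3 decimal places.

0.508

The likelihood of the observed sequence under each hypothesis: P(data | r = 2) = (2/9)(7/9) = 14/81; P(data | r = 3) = (3/9)(6/9) = 2/9; P(data | r = 4) = (4/9)(5/9) = 20/81; P(data | r = 5) = (5/9)(4/9) = 20/81; P(data | r = 6) = (6/9)(3/9) = 2/9; P(data | r = 8) = (8/9)(1/9) = 8/81.
Multiplying each by its prior: 1/6 · 14/81 = 7/243, 1/6 · 2/9 = 1/27, 1/6 · 20/81 = 10/243, 1/6 · 20/81 = 10/243, 1/6 · 2/9 = 1/27, 1/6 · 8/81 = 4/243; these sum to 49/243.
The posterior is then P(r = 2 | data) = 1/7, P(r = 3 | data) = 9/49, P(r = 4 | data) = 10/49, P(r = 5 | data) = 10/49, P(r = 6 | data) = 9/49, P(r = 8 | data) = 4/49.
Averaging over the posterior, P(purple next | data) = (7/9)(1/7) + (2/3)(9/49) + (5/9)(10/49) + (4/9)(10/49) + (1/3)(9/49) + (1/9)(4/49) = 32/63.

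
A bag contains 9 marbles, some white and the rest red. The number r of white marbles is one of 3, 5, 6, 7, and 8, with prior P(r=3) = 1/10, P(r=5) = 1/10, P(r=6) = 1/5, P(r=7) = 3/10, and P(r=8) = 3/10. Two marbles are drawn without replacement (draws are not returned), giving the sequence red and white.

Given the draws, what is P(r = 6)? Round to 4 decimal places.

0.2571

For each hypothesis, P(data | H) works out to: P(data | r = 3) = (6/9)(3/8) = 1/4; P(data | r = 5) = (4/9)(5/8) = 5/18; P(data | r = 6) = (3/9)(6/8) = 1/4; P(data | r = 7) = (2/9)(7/8) = 7/36; P(data | r = 8) = (1/9)(8/8) = 1/9.
Weighting by the prior gives 1/10 · 1/4 = 1/40, 1/10 · 5/18 = 1/36, 1/5 · 1/4 = 1/20, 3/10 · 7/36 = 7/120, 3/10 · 1/9 = 1/30; summing to 7/36.
Therefore the posterior P(r = 6 | data) = (1/20) / (7/36) = 9/35.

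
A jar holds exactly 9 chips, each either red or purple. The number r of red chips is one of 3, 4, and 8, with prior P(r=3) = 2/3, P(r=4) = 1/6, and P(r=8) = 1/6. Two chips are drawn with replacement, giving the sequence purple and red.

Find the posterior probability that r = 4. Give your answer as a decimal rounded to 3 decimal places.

0.200

Under each hypothesis, the probability of the observed sequence is: P(data | r = 3) = (6/9)(3/9) = 2/9; P(data | r = 4) = (5/9)(4/9) = 20/81; P(data | r = 8) = (1/9)(8/9) = 8/81.
Multiplying each by its prior: 2/3 · 2/9 = 4/27, 1/6 · 20/81 = 10/243, 1/6 · 8/81 = 4/243; these sum to 50/243.
So P(r = 4 | data) = (10/243) / (50/243) = 1/5.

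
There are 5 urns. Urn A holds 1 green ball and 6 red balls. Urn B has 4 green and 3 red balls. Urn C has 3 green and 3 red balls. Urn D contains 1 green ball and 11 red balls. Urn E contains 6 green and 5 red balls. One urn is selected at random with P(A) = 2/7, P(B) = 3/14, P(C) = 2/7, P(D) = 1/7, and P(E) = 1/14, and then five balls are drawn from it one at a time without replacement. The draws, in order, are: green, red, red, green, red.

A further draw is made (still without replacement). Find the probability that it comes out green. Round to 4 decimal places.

0.9660

For each hypothesis, P(data | H) works out to: P(data | urn A) = (1/7)(6/6)(5/5)(0/4) = 0; P(data | urn B) = (4/7)(3/6)(2/5)(3/4)(1/3) = 0.028571; P(data | urn C) = (3/6)(3/5)(2/4)(2/3)(1/2) = 0.05; P(data | urn D) = (1/12)(11/11)(10/10)(0/9) = 0; P(data | urn E) = (6/11)(5/10)(4/9)(5/8)(3/7) = 0.032468.
The prior-weighted likelihoods are 2/7 · 0 = 0, 3/14 · 0.028571 = 0.0061224, 2/7 · 0.05 = 0.014286, 1/7 · 0 = 0, 1/14 · 0.032468 = 0.0023191; with total 0.022727.
Dividing through by the total gives posterior P(urn A | data) = 0, P(urn B | data) = 0.26939, P(urn C | data) = 0.62857, P(urn D | data) = 0, P(urn E | data) = 0.10204.
So P(green next | data) = Σ P(green next | H) P(H | data) = (1)(0.26939) + (1)(0.62857) + (2/3)(0.10204) = 0.96599.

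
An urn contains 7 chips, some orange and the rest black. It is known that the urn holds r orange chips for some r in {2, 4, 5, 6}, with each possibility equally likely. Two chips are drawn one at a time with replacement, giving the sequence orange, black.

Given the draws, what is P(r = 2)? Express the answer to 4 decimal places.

0.2632

For each hypothesis, P(data | H) works out to: P(data | r = 2) = (2/7)(5/7) = 10/49; P(data | r = 4) = (4/7)(3/7) = 12/49; P(data | r = 5) = (5/7)(2/7) = 10/49; P(data | r = 6) = (6/7)(1/7) = 6/49.
The prior-weighted likelihoods are 1/4 · 10/49 = 5/98, 1/4 · 12/49 = 3/49, 1/4 · 10/49 = 5/98, 1/4 · 6/49 = 3/98; these sum to 19/98.
By Bayes' rule, P(r = 2 | data) = (5/98) / (19/98) = 5/19.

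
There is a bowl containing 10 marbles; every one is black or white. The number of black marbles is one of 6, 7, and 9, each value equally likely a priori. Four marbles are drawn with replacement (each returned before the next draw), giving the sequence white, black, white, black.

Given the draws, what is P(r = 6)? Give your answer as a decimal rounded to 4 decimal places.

0.5246

The likelihood of the observed sequence under each hypothesis: P(data | r = 6) = (4/10)(6/10)(4/10)(6/10) = 0.0576; P(data | r = 7) = (3/10)(7/10)(3/10)(7/10) = 0.0441; P(data | r = 9) = (1/10)(9/10)(1/10)(9/10) = 0.0081.
Multiplying each by its prior: 1/3 · 0.0576 = 0.0192, 1/3 · 0.0441 = 0.0147, 1/3 · 0.0081 = 0.0027; these sum to 0.0366.
By Bayes' rule, P(r = 6 | data) = (0.0192) / (0.0366) = 0.52459.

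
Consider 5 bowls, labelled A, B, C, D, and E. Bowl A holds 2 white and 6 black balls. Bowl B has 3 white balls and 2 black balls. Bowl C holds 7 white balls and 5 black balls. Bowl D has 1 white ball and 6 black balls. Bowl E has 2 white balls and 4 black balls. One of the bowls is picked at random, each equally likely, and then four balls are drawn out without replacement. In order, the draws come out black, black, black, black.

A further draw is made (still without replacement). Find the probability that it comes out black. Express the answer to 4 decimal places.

Under each hypothesis, the probability of the observed sequence is: P(data | bowl A) = (6/8)(5/7)(4/6)(3/5) = 0.21429; P(data | bowl B) = (2/5)(1/4)(0/3) = 0; P(data | bowl C) = (5/12)(4/11)(3/10)(2/9) = 0.010101; P(data | bowl D) = (6/7)(5/6)(4/5)(3/4) = 0.42857; P(data | bowl E) = (4/6)(3/5)(2/4)(1/3) = 0.066667.
Multiplying each by its prior: 1/5 · 0.21429 = 0.042857, 1/5 · 0 = 0, 1/5 · 0.010101 = 0.0020202, 1/5 · 0.42857 = 0.085714, 1/5 · 0.066667 = 0.013333; these sum to 0.14392.
Dividing through by the total gives posterior P(bowl A | data) = 0.29777, P(bowl B | data) = 0, P(bowl C | data) = 0.014036, P(bowl D | data) = 0.59555, P(bowl E | data) = 0.092641.
Averaging over the posterior, P(black next | data) = (1/2)(0.29777) + (1/8)(0.014036) + (2/3)(0.59555) + (0)(0.092641) = 0.54767.

0.5477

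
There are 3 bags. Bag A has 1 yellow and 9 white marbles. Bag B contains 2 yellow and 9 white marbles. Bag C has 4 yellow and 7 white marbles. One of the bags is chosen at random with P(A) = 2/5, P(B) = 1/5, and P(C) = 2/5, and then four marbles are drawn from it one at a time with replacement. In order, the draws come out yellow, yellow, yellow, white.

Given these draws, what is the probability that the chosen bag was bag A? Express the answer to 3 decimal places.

Compute the likelihood of the observed sequence for each case: P(data | bag A) = (1/10)(1/10)(1/10)(9/10) = 0.0009; P(data | bag B) = (2/11)(2/11)(2/11)(9/11) = 0.0049177; P(data | bag C) = (4/11)(4/11)(4/11)(7/11) = 0.030599.
The prior-weighted likelihoods are 2/5 · 0.0009 = 0.00036, 1/5 · 0.0049177 = 0.00098354, 2/5 · 0.030599 = 0.01224; with total 0.013583.
By Bayes' rule, P(bag A | data) = (0.00036) / (0.013583) = 0.026503.

0.027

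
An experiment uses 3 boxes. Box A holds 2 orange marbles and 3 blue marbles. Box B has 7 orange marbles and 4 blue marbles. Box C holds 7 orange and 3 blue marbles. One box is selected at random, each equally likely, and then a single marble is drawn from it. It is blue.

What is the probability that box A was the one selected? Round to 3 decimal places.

The likelihood of this draw under each hypothesis: P(data | box A) = (3/5) = 3/5; P(data | box B) = (4/11) = 4/11; P(data | box C) = (3/10) = 3/10.
Weighting by the prior gives 1/3 · 3/5 = 1/5, 1/3 · 4/11 = 4/33, 1/3 · 3/10 = 1/10; with total 139/330.
By Bayes' rule, P(box A | data) = (1/5) / (139/330) = 66/139.

0.475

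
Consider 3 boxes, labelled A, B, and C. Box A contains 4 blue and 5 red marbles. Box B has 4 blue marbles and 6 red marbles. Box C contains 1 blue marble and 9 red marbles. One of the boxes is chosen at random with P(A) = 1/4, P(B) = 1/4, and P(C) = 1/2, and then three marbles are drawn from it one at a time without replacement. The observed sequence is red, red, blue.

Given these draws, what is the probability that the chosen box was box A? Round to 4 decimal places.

The likelihood of the observed sequence under each hypothesis: P(data | box A) = (5/9)(4/8)(4/7) = 0.15873; P(data | box B) = (6/10)(5/9)(4/8) = 0.16667; P(data | box C) = (9/10)(8/9)(1/8) = 0.1.
Weighting by the prior gives 1/4 · 0.15873 = 0.039683, 1/4 · 0.16667 = 0.041667, 1/2 · 0.1 = 0.05; summing to 0.13135.
Therefore the posterior P(box A | data) = (0.039683) / (0.13135) = 0.30211.

0.3021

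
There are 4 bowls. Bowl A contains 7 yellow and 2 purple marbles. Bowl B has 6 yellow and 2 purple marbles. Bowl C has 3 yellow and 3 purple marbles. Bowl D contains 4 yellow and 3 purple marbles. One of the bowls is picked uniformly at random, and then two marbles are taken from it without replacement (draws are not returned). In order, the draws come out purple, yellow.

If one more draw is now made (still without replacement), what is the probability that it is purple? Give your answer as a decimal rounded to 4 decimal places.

Compute the likelihood of the observed sequence for each case: P(data | bowl A) = (2/9)(7/8) = 7/36; P(data | bowl B) = (2/8)(6/7) = 3/14; P(data | bowl C) = (3/6)(3/5) = 3/10; P(data | bowl D) = (3/7)(4/6) = 2/7.
The prior-weighted likelihoods are 1/4 · 7/36 = 7/144, 1/4 · 3/14 = 3/56, 1/4 · 3/10 = 3/40, 1/4 · 2/7 = 1/14; these sum to 179/720.
The posterior is then P(bowl A | data) = 0.19553, P(bowl B | data) = 0.21548, P(bowl C | data) = 0.30168, P(bowl D | data) = 0.28731.
The predictive probability is P(purple next | data) = (1/7)(0.19553) + (1/6)(0.21548) + (1/2)(0.30168) + (2/5)(0.28731) = 0.32961.

0.3296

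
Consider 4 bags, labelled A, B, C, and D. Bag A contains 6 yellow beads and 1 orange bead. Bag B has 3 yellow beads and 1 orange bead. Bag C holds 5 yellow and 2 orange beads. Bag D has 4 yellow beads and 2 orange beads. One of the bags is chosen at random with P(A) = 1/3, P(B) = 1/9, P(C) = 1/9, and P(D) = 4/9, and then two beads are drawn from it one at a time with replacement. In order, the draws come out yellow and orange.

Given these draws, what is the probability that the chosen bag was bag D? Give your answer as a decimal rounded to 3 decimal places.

Under each hypothesis, the probability of the observed sequence is: P(data | bag A) = (6/7)(1/7) = 0.12245; P(data | bag B) = (3/4)(1/4) = 0.1875; P(data | bag C) = (5/7)(2/7) = 0.20408; P(data | bag D) = (4/6)(2/6) = 0.22222.
The prior-weighted likelihoods are 1/3 · 0.12245 = 0.040816, 1/9 · 0.1875 = 0.020833, 1/9 · 0.20408 = 0.022676, 4/9 · 0.22222 = 0.098765; these sum to 0.18309.
By Bayes' rule, P(bag D | data) = (0.098765) / (0.18309) = 0.53943.

0.539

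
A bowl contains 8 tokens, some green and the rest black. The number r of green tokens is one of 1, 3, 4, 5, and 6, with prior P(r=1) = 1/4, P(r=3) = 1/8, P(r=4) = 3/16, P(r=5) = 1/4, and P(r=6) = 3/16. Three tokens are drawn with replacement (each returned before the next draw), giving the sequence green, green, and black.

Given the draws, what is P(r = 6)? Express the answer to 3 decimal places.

For each hypothesis, P(data | H) works out to: P(data | r = 1) = (1/8)(1/8)(7/8) = 0.013672; P(data | r = 3) = (3/8)(3/8)(5/8) = 0.087891; P(data | r = 4) = (4/8)(4/8)(4/8) = 0.125; P(data | r = 5) = (5/8)(5/8)(3/8) = 0.14648; P(data | r = 6) = (6/8)(6/8)(2/8) = 0.14062.
The prior-weighted likelihoods are 1/4 · 0.013672 = 0.003418, 1/8 · 0.087891 = 0.010986, 3/16 · 0.125 = 0.023438, 1/4 · 0.14648 = 0.036621, 3/16 · 0.14062 = 0.026367; these sum to 0.10083.
Hence P(r = 6 | data) = (0.026367) / (0.10083) = 0.2615.

0.262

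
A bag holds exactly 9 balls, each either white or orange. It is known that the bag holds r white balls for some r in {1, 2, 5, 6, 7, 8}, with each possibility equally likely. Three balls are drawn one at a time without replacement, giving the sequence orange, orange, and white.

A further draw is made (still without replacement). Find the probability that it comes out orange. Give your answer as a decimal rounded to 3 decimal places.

Compute the likelihood of the observed sequence for each case: P(data | r = 1) = (8/9)(7/8)(1/7) = 0.11111; P(data | r = 2) = (7/9)(6/8)(2/7) = 0.16667; P(data | r = 5) = (4/9)(3/8)(5/7) = 0.11905; P(data | r = 6) = (3/9)(2/8)(6/7) = 0.071429; P(data | r = 7) = (2/9)(1/8)(7/7) = 0.027778; P(data | r = 8) = (1/9)(0/8) = 0.
Weighting by the prior gives 1/6 · 0.11111 = 0.018519, 1/6 · 0.16667 = 0.027778, 1/6 · 0.11905 = 0.019841, 1/6 · 0.071429 = 0.011905, 1/6 · 0.027778 = 0.0046296, 1/6 · 0 = 0; with total 0.082672.
Normalising, the posterior is P(r = 1 | data) = 0.224, P(r = 2 | data) = 0.336, P(r = 5 | data) = 0.24, P(r = 6 | data) = 0.144, P(r = 7 | data) = 0.056, P(r = 8 | data) = 0.
So P(orange next | data) = Σ P(orange next | H) P(H | data) = (1)(0.224) + (5/6)(0.336) + (1/3)(0.24) + (1/6)(0.144) + (0)(0.056) = 0.608.

0.608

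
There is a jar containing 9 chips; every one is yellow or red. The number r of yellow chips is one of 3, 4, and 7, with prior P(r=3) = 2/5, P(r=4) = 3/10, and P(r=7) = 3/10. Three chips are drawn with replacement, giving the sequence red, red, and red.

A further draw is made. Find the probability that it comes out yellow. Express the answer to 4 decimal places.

Under each hypothesis, the probability of the observed sequence is: P(data | r = 3) = (6/9)(6/9)(6/9) = 0.2963; P(data | r = 4) = (5/9)(5/9)(5/9) = 0.17147; P(data | r = 7) = (2/9)(2/9)(2/9) = 0.010974.
Weighting by the prior gives 2/5 · 0.2963 = 0.11852, 3/10 · 0.17147 = 0.05144, 3/10 · 0.010974 = 0.0032922; summing to 0.17325.
The posterior is then P(r = 3 | data) = 0.68409, P(r = 4 | data) = 0.29691, P(r = 7 | data) = 0.019002.
The predictive probability is P(yellow next | data) = (1/3)(0.68409) + (4/9)(0.29691) + (7/9)(0.019002) = 0.37477.

0.3748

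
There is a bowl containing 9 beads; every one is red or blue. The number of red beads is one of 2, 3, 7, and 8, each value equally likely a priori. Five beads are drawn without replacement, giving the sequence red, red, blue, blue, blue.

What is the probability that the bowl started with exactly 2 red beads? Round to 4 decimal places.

0.3684

For each hypothesis, P(data | H) works out to: P(data | r = 2) = (2/9)(1/8)(7/7)(6/6)(5/5) = 0.027778; P(data | r = 3) = (3/9)(2/8)(6/7)(5/6)(4/5) = 0.047619; P(data | r = 7) = (7/9)(6/8)(2/7)(1/6)(0/5) = 0; P(data | r = 8) = (8/9)(7/8)(1/7)(0/6) = 0.
Multiplying each by its prior: 1/4 · 0.027778 = 0.0069444, 1/4 · 0.047619 = 0.011905, 1/4 · 0 = 0, 1/4 · 0 = 0; with total 0.018849.
Therefore the posterior P(r = 2 | data) = (0.0069444) / (0.018849) = 0.36842.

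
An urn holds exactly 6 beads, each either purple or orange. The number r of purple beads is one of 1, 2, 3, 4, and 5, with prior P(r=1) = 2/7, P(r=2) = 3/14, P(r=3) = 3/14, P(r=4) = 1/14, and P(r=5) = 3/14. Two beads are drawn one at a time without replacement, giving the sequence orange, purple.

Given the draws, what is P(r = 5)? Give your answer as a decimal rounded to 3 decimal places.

For each hypothesis, P(data | H) works out to: P(data | r = 1) = (5/6)(1/5) = 1/6; P(data | r = 2) = (4/6)(2/5) = 4/15; P(data | r = 3) = (3/6)(3/5) = 3/10; P(data | r = 4) = (2/6)(4/5) = 4/15; P(data | r = 5) = (1/6)(5/5) = 1/6.
The prior-weighted likelihoods are 2/7 · 1/6 = 1/21, 3/14 · 4/15 = 2/35, 3/14 · 3/10 = 9/140, 1/14 · 4/15 = 2/105, 3/14 · 1/6 = 1/28; with total 47/210.
Therefore the posterior P(r = 5 | data) = (1/28) / (47/210) = 15/94.

0.160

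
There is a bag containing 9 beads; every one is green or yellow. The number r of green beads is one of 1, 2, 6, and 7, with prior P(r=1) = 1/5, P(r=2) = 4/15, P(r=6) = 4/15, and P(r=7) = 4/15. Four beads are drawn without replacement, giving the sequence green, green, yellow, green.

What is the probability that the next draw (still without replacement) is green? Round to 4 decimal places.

The likelihood of the observed sequence under each hypothesis: P(data | r = 1) = (1/9)(0/8) = 0; P(data | r = 2) = (2/9)(1/8)(7/7)(0/6) = 0; P(data | r = 6) = (6/9)(5/8)(3/7)(4/6) = 5/42; P(data | r = 7) = (7/9)(6/8)(2/7)(5/6) = 5/36.
Multiplying each by its prior: 1/5 · 0 = 0, 4/15 · 0 = 0, 4/15 · 5/42 = 2/63, 4/15 · 5/36 = 1/27; these sum to 13/189.
Normalising, the posterior is P(r = 1 | data) = 0, P(r = 2 | data) = 0, P(r = 6 | data) = 6/13, P(r = 7 | data) = 7/13.
Averaging over the posterior, P(green next | data) = (3/5)(6/13) + (4/5)(7/13) = 46/65.

0.7077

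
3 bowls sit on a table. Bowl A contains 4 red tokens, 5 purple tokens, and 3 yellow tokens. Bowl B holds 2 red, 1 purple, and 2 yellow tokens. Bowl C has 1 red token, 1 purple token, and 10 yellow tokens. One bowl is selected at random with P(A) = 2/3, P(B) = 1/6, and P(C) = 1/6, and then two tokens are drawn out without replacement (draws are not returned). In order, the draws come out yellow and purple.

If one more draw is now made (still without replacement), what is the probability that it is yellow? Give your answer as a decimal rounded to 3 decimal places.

0.305

Under each hypothesis, the probability of the observed sequence is: P(data | bowl A) = (3/12)(5/11) = 5/44; P(data | bowl B) = (2/5)(1/4) = 1/10; P(data | bowl C) = (10/12)(1/11) = 5/66.
The prior-weighted likelihoods are 2/3 · 5/44 = 5/66, 1/6 · 1/10 = 1/60, 1/6 · 5/66 = 5/396; these sum to 52/495.
The posterior is then P(bowl A | data) = 75/104, P(bowl B | data) = 33/208, P(bowl C | data) = 25/208.
Averaging over the posterior, P(yellow next | data) = (1/5)(75/104) + (1/3)(33/208) + (9/10)(25/208) = 127/416.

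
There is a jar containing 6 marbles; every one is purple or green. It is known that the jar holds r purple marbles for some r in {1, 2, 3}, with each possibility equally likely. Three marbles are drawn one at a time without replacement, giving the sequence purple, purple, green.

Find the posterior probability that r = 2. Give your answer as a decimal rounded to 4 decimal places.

Compute the likelihood of the observed sequence for each case: P(data | r = 1) = (1/6)(0/5) = 0; P(data | r = 2) = (2/6)(1/5)(4/4) = 1/15; P(data | r = 3) = (3/6)(2/5)(3/4) = 3/20.
The prior-weighted likelihoods are 1/3 · 0 = 0, 1/3 · 1/15 = 1/45, 1/3 · 3/20 = 1/20; with total 13/180.
Therefore the posterior P(r = 2 | data) = (1/45) / (13/180) = 4/13.

0.3077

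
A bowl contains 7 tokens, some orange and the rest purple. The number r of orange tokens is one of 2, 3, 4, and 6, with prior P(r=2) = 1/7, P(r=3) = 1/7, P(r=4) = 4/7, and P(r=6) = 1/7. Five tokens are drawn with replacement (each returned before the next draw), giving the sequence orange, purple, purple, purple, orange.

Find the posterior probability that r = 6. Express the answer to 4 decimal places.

0.0127

For each hypothesis, P(data | H) works out to: P(data | r = 2) = (2/7)(5/7)(5/7)(5/7)(2/7) = 0.02975; P(data | r = 3) = (3/7)(4/7)(4/7)(4/7)(3/7) = 0.034271; P(data | r = 4) = (4/7)(3/7)(3/7)(3/7)(4/7) = 0.025704; P(data | r = 6) = (6/7)(1/7)(1/7)(1/7)(6/7) = 0.002142.
The prior-weighted likelihoods are 1/7 · 0.02975 = 0.0042499, 1/7 · 0.034271 = 0.0048959, 4/7 · 0.025704 = 0.014688, 1/7 · 0.002142 = 0.00030599; these sum to 0.02414.
By Bayes' rule, P(r = 6 | data) = (0.00030599) / (0.02414) = 0.012676.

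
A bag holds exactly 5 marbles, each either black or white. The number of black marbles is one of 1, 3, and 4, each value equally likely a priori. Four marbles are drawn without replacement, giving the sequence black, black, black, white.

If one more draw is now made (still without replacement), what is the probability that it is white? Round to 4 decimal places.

The likelihood of the observed sequence under each hypothesis: P(data | r = 1) = (1/5)(0/4) = 0; P(data | r = 3) = (3/5)(2/4)(1/3)(2/2) = 1/10; P(data | r = 4) = (4/5)(3/4)(2/3)(1/2) = 1/5.
Weighting by the prior gives 1/3 · 0 = 0, 1/3 · 1/10 = 1/30, 1/3 · 1/5 = 1/15; summing to 1/10.
Dividing through by the total gives posterior P(r = 1 | data) = 0, P(r = 3 | data) = 1/3, P(r = 4 | data) = 2/3.
So P(white next | data) = Σ P(white next | H) P(H | data) = (1)(1/3) + (0)(2/3) = 1/3.

0.3333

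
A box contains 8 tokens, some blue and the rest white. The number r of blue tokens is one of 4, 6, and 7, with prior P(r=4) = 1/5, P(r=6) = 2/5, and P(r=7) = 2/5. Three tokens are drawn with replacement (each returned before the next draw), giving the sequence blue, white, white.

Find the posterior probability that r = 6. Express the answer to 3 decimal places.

0.381

Under each hypothesis, the probability of the observed sequence is: P(data | r = 4) = (4/8)(4/8)(4/8) = 0.125; P(data | r = 6) = (6/8)(2/8)(2/8) = 0.046875; P(data | r = 7) = (7/8)(1/8)(1/8) = 0.013672.
Weighting by the prior gives 1/5 · 0.125 = 0.025, 2/5 · 0.046875 = 0.01875, 2/5 · 0.013672 = 0.0054687; with total 0.049219.
By Bayes' rule, P(r = 6 | data) = (0.01875) / (0.049219) = 0.38095.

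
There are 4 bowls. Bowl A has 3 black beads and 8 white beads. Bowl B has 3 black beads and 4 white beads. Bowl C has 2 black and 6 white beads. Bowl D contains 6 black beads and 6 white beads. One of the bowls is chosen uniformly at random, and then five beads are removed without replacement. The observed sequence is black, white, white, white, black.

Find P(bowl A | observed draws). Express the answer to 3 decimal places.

0.218

Compute the likelihood of the observed sequence for each case: P(data | bowl A) = (3/11)(8/10)(7/9)(6/8)(2/7) = 0.036364; P(data | bowl B) = (3/7)(4/6)(3/5)(2/4)(2/3) = 0.057143; P(data | bowl C) = (2/8)(6/7)(5/6)(4/5)(1/4) = 0.035714; P(data | bowl D) = (6/12)(6/11)(5/10)(4/9)(5/8) = 0.037879.
Multiplying each by its prior: 1/4 · 0.036364 = 0.0090909, 1/4 · 0.057143 = 0.014286, 1/4 · 0.035714 = 0.0089286, 1/4 · 0.037879 = 0.0094697; these sum to 0.041775.
By Bayes' rule, P(bowl A | data) = (0.0090909) / (0.041775) = 0.21762.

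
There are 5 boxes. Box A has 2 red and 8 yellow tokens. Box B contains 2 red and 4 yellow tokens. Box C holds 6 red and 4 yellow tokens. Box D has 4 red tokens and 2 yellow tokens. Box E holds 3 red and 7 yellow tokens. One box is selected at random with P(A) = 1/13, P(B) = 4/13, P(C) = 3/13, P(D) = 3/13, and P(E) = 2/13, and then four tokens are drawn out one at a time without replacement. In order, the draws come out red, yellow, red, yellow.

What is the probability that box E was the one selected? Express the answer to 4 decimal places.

Under each hypothesis, the probability of the observed sequence is: P(data | box A) = (2/10)(8/9)(1/8)(7/7) = 0.022222; P(data | box B) = (2/6)(4/5)(1/4)(3/3) = 0.066667; P(data | box C) = (6/10)(4/9)(5/8)(3/7) = 0.071429; P(data | box D) = (4/6)(2/5)(3/4)(1/3) = 0.066667; P(data | box E) = (3/10)(7/9)(2/8)(6/7) = 0.05.
Multiplying each by its prior: 1/13 · 0.022222 = 0.0017094, 4/13 · 0.066667 = 0.020513, 3/13 · 0.071429 = 0.016484, 3/13 · 0.066667 = 0.015385, 2/13 · 0.05 = 0.0076923; summing to 0.061783.
By Bayes' rule, P(box E | data) = (0.0076923) / (0.061783) = 0.12451.

0.1245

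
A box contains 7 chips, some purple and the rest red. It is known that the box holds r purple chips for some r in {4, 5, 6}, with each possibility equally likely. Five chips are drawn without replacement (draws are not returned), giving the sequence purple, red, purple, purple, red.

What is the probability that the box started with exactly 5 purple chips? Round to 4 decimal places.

Compute the likelihood of the observed sequence for each case: P(data | r = 4) = (4/7)(3/6)(3/5)(2/4)(2/3) = 2/35; P(data | r = 5) = (5/7)(2/6)(4/5)(3/4)(1/3) = 1/21; P(data | r = 6) = (6/7)(1/6)(5/5)(4/4)(0/3) = 0.
The prior-weighted likelihoods are 1/3 · 2/35 = 2/105, 1/3 · 1/21 = 1/63, 1/3 · 0 = 0; summing to 11/315.
Hence P(r = 5 | data) = (1/63) / (11/315) = 5/11.

0.4545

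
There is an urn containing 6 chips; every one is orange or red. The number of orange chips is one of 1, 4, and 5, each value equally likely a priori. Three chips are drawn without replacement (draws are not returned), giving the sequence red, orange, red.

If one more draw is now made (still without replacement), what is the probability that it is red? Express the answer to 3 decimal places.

For each hypothesis, P(data | H) works out to: P(data | r = 1) = (5/6)(1/5)(4/4) = 1/6; P(data | r = 4) = (2/6)(4/5)(1/4) = 1/15; P(data | r = 5) = (1/6)(5/5)(0/4) = 0.
Multiplying each by its prior: 1/3 · 1/6 = 1/18, 1/3 · 1/15 = 1/45, 1/3 · 0 = 0; these sum to 7/90.
The posterior is then P(r = 1 | data) = 5/7, P(r = 4 | data) = 2/7, P(r = 5 | data) = 0.
The predictive probability is P(red next | data) = (1)(5/7) + (0)(2/7) = 5/7.

0.714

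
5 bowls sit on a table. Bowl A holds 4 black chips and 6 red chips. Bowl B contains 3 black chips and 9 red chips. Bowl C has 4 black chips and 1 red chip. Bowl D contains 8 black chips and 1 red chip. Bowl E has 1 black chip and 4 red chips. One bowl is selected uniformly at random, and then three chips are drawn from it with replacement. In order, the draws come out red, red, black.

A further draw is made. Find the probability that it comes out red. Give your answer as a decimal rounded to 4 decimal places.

0.6626

Compute the likelihood of the observed sequence for each case: P(data | bowl A) = (6/10)(6/10)(4/10) = 0.144; P(data | bowl B) = (9/12)(9/12)(3/12) = 0.14062; P(data | bowl C) = (1/5)(1/5)(4/5) = 0.032; P(data | bowl D) = (1/9)(1/9)(8/9) = 0.010974; P(data | bowl E) = (4/5)(4/5)(1/5) = 0.128.
Multiplying each by its prior: 1/5 · 0.144 = 0.0288, 1/5 · 0.14062 = 0.028125, 1/5 · 0.032 = 0.0064, 1/5 · 0.010974 = 0.0021948, 1/5 · 0.128 = 0.0256; summing to 0.09112.
Dividing through by the total gives posterior P(bowl A | data) = 0.31607, P(bowl B | data) = 0.30866, P(bowl C | data) = 0.070237, P(bowl D | data) = 0.024087, P(bowl E | data) = 0.28095.
Averaging over the posterior, P(red next | data) = (3/5)(0.31607) + (3/4)(0.30866) + (1/5)(0.070237) + (1/9)(0.024087) + (4/5)(0.28095) = 0.66262.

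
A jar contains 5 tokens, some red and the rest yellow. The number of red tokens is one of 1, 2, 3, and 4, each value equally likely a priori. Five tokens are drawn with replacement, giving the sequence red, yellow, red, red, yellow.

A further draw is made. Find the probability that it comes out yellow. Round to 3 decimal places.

For each hypothesis, P(data | H) works out to: P(data | r = 1) = (1/5)(4/5)(1/5)(1/5)(4/5) = 0.00512; P(data | r = 2) = (2/5)(3/5)(2/5)(2/5)(3/5) = 0.02304; P(data | r = 3) = (3/5)(2/5)(3/5)(3/5)(2/5) = 0.03456; P(data | r = 4) = (4/5)(1/5)(4/5)(4/5)(1/5) = 0.02048.
The prior-weighted likelihoods are 1/4 · 0.00512 = 0.00128, 1/4 · 0.02304 = 0.00576, 1/4 · 0.03456 = 0.00864, 1/4 · 0.02048 = 0.00512; summing to 0.0208.
The posterior is then P(r = 1 | data) = 0.061538, P(r = 2 | data) = 0.27692, P(r = 3 | data) = 0.41538, P(r = 4 | data) = 0.24615.
So P(yellow next | data) = Σ P(yellow next | H) P(H | data) = (4/5)(0.061538) + (3/5)(0.27692) + (2/5)(0.41538) + (1/5)(0.24615) = 0.43077.

0.431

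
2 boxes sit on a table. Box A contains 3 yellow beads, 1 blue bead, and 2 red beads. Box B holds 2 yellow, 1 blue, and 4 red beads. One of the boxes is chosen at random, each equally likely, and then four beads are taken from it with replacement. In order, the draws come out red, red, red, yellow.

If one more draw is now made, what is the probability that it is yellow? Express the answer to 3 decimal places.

0.341

For each hypothesis, P(data | H) works out to: P(data | box A) = (2/6)(2/6)(2/6)(3/6) = 0.018519; P(data | box B) = (4/7)(4/7)(4/7)(2/7) = 0.053311.
Weighting by the prior gives 1/2 · 0.018519 = 0.0092593, 1/2 · 0.053311 = 0.026656; with total 0.035915.
Normalising, the posterior is P(box A | data) = 0.25781, P(box B | data) = 0.74219.
The predictive probability is P(yellow next | data) = (1/2)(0.25781) + (2/7)(0.74219) = 0.34096.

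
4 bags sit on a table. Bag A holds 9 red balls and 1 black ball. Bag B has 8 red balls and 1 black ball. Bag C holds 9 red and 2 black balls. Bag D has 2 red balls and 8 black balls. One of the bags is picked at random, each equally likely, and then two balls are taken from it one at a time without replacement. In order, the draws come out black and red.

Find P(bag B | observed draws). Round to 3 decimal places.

The likelihood of the observed sequence under each hypothesis: P(data | bag A) = (1/10)(9/9) = 0.1; P(data | bag B) = (1/9)(8/8) = 0.11111; P(data | bag C) = (2/11)(9/10) = 0.16364; P(data | bag D) = (8/10)(2/9) = 0.17778.
The prior-weighted likelihoods are 1/4 · 0.1 = 0.025, 1/4 · 0.11111 = 0.027778, 1/4 · 0.16364 = 0.040909, 1/4 · 0.17778 = 0.044444; summing to 0.13813.
So P(bag B | data) = (0.027778) / (0.13813) = 0.2011.

0.201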